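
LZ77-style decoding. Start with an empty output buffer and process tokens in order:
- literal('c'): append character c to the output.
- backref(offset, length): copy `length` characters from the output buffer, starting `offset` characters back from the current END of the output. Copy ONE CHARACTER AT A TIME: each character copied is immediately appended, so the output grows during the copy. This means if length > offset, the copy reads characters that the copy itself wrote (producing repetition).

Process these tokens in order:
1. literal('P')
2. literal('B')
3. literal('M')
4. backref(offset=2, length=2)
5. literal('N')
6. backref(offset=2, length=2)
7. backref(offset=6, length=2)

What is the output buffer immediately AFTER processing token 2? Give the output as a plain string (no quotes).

Token 1: literal('P'). Output: "P"
Token 2: literal('B'). Output: "PB"

Answer: PB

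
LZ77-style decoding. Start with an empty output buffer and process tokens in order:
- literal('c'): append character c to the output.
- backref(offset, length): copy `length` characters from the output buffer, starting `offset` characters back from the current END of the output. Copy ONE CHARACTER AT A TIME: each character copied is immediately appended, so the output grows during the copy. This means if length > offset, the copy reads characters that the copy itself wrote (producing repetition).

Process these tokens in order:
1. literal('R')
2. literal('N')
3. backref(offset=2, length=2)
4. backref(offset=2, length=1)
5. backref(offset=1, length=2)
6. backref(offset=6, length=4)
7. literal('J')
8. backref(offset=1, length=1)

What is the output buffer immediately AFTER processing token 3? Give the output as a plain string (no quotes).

Token 1: literal('R'). Output: "R"
Token 2: literal('N'). Output: "RN"
Token 3: backref(off=2, len=2). Copied 'RN' from pos 0. Output: "RNRN"

Answer: RNRN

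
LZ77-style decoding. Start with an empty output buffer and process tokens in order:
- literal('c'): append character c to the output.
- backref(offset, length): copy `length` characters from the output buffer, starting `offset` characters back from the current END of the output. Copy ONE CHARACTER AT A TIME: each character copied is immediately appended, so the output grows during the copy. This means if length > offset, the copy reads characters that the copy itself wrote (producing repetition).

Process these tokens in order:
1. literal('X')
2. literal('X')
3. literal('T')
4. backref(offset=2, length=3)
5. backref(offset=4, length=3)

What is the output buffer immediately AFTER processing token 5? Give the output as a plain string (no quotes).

Token 1: literal('X'). Output: "X"
Token 2: literal('X'). Output: "XX"
Token 3: literal('T'). Output: "XXT"
Token 4: backref(off=2, len=3) (overlapping!). Copied 'XTX' from pos 1. Output: "XXTXTX"
Token 5: backref(off=4, len=3). Copied 'TXT' from pos 2. Output: "XXTXTXTXT"

Answer: XXTXTXTXT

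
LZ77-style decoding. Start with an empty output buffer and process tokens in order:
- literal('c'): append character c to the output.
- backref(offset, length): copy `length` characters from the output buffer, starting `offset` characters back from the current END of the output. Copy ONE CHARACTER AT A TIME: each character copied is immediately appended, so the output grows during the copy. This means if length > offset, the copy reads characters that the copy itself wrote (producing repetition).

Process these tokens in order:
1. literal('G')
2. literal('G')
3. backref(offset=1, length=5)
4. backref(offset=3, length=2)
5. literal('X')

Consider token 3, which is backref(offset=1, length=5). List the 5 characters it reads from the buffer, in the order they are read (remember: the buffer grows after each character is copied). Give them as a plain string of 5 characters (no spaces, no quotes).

Answer: GGGGG

Derivation:
Token 1: literal('G'). Output: "G"
Token 2: literal('G'). Output: "GG"
Token 3: backref(off=1, len=5). Buffer before: "GG" (len 2)
  byte 1: read out[1]='G', append. Buffer now: "GGG"
  byte 2: read out[2]='G', append. Buffer now: "GGGG"
  byte 3: read out[3]='G', append. Buffer now: "GGGGG"
  byte 4: read out[4]='G', append. Buffer now: "GGGGGG"
  byte 5: read out[5]='G', append. Buffer now: "GGGGGGG"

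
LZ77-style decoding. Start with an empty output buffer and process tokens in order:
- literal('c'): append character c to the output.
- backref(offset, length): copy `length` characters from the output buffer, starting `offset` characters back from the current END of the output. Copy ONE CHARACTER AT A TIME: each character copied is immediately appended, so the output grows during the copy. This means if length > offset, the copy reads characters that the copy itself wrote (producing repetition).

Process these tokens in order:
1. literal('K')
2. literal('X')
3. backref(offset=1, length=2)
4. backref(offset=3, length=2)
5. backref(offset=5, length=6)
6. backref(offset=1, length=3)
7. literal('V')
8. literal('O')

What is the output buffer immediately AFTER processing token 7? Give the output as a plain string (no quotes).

Answer: KXXXXXXXXXXXXXXV

Derivation:
Token 1: literal('K'). Output: "K"
Token 2: literal('X'). Output: "KX"
Token 3: backref(off=1, len=2) (overlapping!). Copied 'XX' from pos 1. Output: "KXXX"
Token 4: backref(off=3, len=2). Copied 'XX' from pos 1. Output: "KXXXXX"
Token 5: backref(off=5, len=6) (overlapping!). Copied 'XXXXXX' from pos 1. Output: "KXXXXXXXXXXX"
Token 6: backref(off=1, len=3) (overlapping!). Copied 'XXX' from pos 11. Output: "KXXXXXXXXXXXXXX"
Token 7: literal('V'). Output: "KXXXXXXXXXXXXXXV"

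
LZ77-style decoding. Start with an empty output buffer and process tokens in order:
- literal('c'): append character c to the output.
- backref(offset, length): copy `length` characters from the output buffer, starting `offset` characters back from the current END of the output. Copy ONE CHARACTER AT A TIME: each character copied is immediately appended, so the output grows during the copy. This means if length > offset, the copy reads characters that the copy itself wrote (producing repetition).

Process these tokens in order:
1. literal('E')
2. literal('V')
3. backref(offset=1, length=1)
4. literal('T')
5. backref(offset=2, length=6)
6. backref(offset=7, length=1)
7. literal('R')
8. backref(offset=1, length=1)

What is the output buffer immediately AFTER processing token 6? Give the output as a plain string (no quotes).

Answer: EVVTVTVTVTT

Derivation:
Token 1: literal('E'). Output: "E"
Token 2: literal('V'). Output: "EV"
Token 3: backref(off=1, len=1). Copied 'V' from pos 1. Output: "EVV"
Token 4: literal('T'). Output: "EVVT"
Token 5: backref(off=2, len=6) (overlapping!). Copied 'VTVTVT' from pos 2. Output: "EVVTVTVTVT"
Token 6: backref(off=7, len=1). Copied 'T' from pos 3. Output: "EVVTVTVTVTT"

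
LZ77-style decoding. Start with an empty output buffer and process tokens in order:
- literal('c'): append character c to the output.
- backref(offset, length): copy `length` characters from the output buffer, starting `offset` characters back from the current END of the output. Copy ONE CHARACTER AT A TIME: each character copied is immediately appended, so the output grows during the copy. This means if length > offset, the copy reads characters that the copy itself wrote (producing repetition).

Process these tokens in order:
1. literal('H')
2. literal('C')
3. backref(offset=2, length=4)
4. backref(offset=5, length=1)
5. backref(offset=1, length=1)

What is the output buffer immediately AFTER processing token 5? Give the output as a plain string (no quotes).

Token 1: literal('H'). Output: "H"
Token 2: literal('C'). Output: "HC"
Token 3: backref(off=2, len=4) (overlapping!). Copied 'HCHC' from pos 0. Output: "HCHCHC"
Token 4: backref(off=5, len=1). Copied 'C' from pos 1. Output: "HCHCHCC"
Token 5: backref(off=1, len=1). Copied 'C' from pos 6. Output: "HCHCHCCC"

Answer: HCHCHCCC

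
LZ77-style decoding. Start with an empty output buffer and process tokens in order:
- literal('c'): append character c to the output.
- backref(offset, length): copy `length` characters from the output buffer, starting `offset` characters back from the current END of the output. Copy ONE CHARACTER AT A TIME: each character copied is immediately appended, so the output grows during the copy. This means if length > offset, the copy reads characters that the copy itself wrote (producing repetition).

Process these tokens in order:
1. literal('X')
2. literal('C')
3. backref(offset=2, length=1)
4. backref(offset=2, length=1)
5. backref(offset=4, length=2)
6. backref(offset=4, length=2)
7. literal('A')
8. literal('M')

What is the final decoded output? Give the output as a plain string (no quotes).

Answer: XCXCXCXCAM

Derivation:
Token 1: literal('X'). Output: "X"
Token 2: literal('C'). Output: "XC"
Token 3: backref(off=2, len=1). Copied 'X' from pos 0. Output: "XCX"
Token 4: backref(off=2, len=1). Copied 'C' from pos 1. Output: "XCXC"
Token 5: backref(off=4, len=2). Copied 'XC' from pos 0. Output: "XCXCXC"
Token 6: backref(off=4, len=2). Copied 'XC' from pos 2. Output: "XCXCXCXC"
Token 7: literal('A'). Output: "XCXCXCXCA"
Token 8: literal('M'). Output: "XCXCXCXCAM"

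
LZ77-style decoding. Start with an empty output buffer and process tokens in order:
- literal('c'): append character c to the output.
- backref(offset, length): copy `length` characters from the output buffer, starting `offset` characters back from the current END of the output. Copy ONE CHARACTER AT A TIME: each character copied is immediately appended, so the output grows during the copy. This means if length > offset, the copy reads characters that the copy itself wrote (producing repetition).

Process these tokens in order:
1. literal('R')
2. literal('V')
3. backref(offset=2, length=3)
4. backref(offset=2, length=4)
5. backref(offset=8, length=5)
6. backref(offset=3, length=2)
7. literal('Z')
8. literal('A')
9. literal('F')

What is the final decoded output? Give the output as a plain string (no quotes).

Token 1: literal('R'). Output: "R"
Token 2: literal('V'). Output: "RV"
Token 3: backref(off=2, len=3) (overlapping!). Copied 'RVR' from pos 0. Output: "RVRVR"
Token 4: backref(off=2, len=4) (overlapping!). Copied 'VRVR' from pos 3. Output: "RVRVRVRVR"
Token 5: backref(off=8, len=5). Copied 'VRVRV' from pos 1. Output: "RVRVRVRVRVRVRV"
Token 6: backref(off=3, len=2). Copied 'VR' from pos 11. Output: "RVRVRVRVRVRVRVVR"
Token 7: literal('Z'). Output: "RVRVRVRVRVRVRVVRZ"
Token 8: literal('A'). Output: "RVRVRVRVRVRVRVVRZA"
Token 9: literal('F'). Output: "RVRVRVRVRVRVRVVRZAF"

Answer: RVRVRVRVRVRVRVVRZAF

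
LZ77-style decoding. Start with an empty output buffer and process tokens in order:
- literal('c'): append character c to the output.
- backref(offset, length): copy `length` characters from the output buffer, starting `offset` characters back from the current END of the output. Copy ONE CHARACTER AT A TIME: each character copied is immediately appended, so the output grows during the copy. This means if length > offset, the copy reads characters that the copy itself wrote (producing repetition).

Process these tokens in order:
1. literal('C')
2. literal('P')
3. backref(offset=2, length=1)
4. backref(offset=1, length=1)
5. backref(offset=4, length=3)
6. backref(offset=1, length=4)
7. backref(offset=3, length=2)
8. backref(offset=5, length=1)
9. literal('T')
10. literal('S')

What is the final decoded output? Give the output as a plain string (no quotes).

Answer: CPCCCPCCCCCCCCTS

Derivation:
Token 1: literal('C'). Output: "C"
Token 2: literal('P'). Output: "CP"
Token 3: backref(off=2, len=1). Copied 'C' from pos 0. Output: "CPC"
Token 4: backref(off=1, len=1). Copied 'C' from pos 2. Output: "CPCC"
Token 5: backref(off=4, len=3). Copied 'CPC' from pos 0. Output: "CPCCCPC"
Token 6: backref(off=1, len=4) (overlapping!). Copied 'CCCC' from pos 6. Output: "CPCCCPCCCCC"
Token 7: backref(off=3, len=2). Copied 'CC' from pos 8. Output: "CPCCCPCCCCCCC"
Token 8: backref(off=5, len=1). Copied 'C' from pos 8. Output: "CPCCCPCCCCCCCC"
Token 9: literal('T'). Output: "CPCCCPCCCCCCCCT"
Token 10: literal('S'). Output: "CPCCCPCCCCCCCCTS"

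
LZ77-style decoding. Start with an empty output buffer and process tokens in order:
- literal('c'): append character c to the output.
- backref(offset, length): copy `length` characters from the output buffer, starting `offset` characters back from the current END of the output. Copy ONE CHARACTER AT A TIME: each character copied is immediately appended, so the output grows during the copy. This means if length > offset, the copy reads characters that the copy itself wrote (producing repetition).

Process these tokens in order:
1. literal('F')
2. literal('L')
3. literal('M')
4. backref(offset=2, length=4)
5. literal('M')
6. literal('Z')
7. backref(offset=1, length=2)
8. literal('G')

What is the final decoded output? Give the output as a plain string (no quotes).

Answer: FLMLMLMMZZZG

Derivation:
Token 1: literal('F'). Output: "F"
Token 2: literal('L'). Output: "FL"
Token 3: literal('M'). Output: "FLM"
Token 4: backref(off=2, len=4) (overlapping!). Copied 'LMLM' from pos 1. Output: "FLMLMLM"
Token 5: literal('M'). Output: "FLMLMLMM"
Token 6: literal('Z'). Output: "FLMLMLMMZ"
Token 7: backref(off=1, len=2) (overlapping!). Copied 'ZZ' from pos 8. Output: "FLMLMLMMZZZ"
Token 8: literal('G'). Output: "FLMLMLMMZZZG"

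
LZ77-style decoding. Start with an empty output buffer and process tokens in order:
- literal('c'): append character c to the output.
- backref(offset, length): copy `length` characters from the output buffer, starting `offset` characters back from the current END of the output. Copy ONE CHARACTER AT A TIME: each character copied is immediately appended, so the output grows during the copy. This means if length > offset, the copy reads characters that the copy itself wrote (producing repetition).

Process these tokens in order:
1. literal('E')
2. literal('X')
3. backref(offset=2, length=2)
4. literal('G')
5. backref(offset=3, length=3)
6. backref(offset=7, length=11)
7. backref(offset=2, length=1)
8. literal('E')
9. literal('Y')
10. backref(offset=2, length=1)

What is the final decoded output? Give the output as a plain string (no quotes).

Answer: EXEXGEXGXEXGEXGXEXGXEYE

Derivation:
Token 1: literal('E'). Output: "E"
Token 2: literal('X'). Output: "EX"
Token 3: backref(off=2, len=2). Copied 'EX' from pos 0. Output: "EXEX"
Token 4: literal('G'). Output: "EXEXG"
Token 5: backref(off=3, len=3). Copied 'EXG' from pos 2. Output: "EXEXGEXG"
Token 6: backref(off=7, len=11) (overlapping!). Copied 'XEXGEXGXEXG' from pos 1. Output: "EXEXGEXGXEXGEXGXEXG"
Token 7: backref(off=2, len=1). Copied 'X' from pos 17. Output: "EXEXGEXGXEXGEXGXEXGX"
Token 8: literal('E'). Output: "EXEXGEXGXEXGEXGXEXGXE"
Token 9: literal('Y'). Output: "EXEXGEXGXEXGEXGXEXGXEY"
Token 10: backref(off=2, len=1). Copied 'E' from pos 20. Output: "EXEXGEXGXEXGEXGXEXGXEYE"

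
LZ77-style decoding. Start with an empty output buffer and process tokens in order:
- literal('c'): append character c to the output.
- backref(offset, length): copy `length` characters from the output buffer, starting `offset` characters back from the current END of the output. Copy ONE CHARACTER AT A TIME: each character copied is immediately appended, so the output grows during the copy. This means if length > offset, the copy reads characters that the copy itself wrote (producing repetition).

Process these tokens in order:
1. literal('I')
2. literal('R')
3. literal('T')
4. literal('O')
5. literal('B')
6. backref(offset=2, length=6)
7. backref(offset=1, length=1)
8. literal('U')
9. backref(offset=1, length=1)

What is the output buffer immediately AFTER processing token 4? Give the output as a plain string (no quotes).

Answer: IRTO

Derivation:
Token 1: literal('I'). Output: "I"
Token 2: literal('R'). Output: "IR"
Token 3: literal('T'). Output: "IRT"
Token 4: literal('O'). Output: "IRTO"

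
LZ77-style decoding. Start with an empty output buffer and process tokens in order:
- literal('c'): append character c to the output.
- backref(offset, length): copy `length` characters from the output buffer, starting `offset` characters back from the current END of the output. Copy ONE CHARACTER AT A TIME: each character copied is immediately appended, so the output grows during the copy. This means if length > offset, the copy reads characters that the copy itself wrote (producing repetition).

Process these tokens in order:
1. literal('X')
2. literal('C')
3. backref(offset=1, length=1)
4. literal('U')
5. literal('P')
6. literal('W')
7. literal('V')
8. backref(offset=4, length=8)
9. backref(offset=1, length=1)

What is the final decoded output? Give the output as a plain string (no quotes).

Token 1: literal('X'). Output: "X"
Token 2: literal('C'). Output: "XC"
Token 3: backref(off=1, len=1). Copied 'C' from pos 1. Output: "XCC"
Token 4: literal('U'). Output: "XCCU"
Token 5: literal('P'). Output: "XCCUP"
Token 6: literal('W'). Output: "XCCUPW"
Token 7: literal('V'). Output: "XCCUPWV"
Token 8: backref(off=4, len=8) (overlapping!). Copied 'UPWVUPWV' from pos 3. Output: "XCCUPWVUPWVUPWV"
Token 9: backref(off=1, len=1). Copied 'V' from pos 14. Output: "XCCUPWVUPWVUPWVV"

Answer: XCCUPWVUPWVUPWVV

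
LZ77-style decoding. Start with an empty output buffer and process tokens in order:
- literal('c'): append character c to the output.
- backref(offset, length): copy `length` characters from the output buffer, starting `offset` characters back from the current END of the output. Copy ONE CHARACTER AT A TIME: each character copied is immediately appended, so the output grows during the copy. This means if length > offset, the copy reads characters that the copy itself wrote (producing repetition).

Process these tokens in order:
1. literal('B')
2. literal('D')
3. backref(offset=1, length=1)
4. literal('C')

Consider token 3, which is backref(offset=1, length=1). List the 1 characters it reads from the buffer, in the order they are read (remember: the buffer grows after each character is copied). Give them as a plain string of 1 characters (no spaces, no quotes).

Answer: D

Derivation:
Token 1: literal('B'). Output: "B"
Token 2: literal('D'). Output: "BD"
Token 3: backref(off=1, len=1). Buffer before: "BD" (len 2)
  byte 1: read out[1]='D', append. Buffer now: "BDD"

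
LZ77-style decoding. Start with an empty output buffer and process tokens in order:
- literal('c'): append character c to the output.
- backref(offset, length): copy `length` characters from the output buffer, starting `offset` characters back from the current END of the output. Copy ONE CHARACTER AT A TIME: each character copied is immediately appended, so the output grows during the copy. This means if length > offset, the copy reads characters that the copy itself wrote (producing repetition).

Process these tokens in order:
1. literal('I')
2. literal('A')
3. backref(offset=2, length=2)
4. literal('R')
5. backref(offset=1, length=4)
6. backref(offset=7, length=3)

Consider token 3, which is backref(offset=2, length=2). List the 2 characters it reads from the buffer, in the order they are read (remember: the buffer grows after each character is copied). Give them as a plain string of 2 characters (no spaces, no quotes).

Answer: IA

Derivation:
Token 1: literal('I'). Output: "I"
Token 2: literal('A'). Output: "IA"
Token 3: backref(off=2, len=2). Buffer before: "IA" (len 2)
  byte 1: read out[0]='I', append. Buffer now: "IAI"
  byte 2: read out[1]='A', append. Buffer now: "IAIA"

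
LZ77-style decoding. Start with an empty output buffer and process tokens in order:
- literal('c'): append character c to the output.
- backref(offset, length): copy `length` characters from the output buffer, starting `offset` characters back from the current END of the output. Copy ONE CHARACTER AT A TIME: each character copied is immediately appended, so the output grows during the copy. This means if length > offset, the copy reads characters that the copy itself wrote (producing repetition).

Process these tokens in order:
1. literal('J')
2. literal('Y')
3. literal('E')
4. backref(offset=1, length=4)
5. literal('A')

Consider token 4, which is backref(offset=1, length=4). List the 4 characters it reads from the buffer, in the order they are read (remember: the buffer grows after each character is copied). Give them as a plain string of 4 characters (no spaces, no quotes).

Token 1: literal('J'). Output: "J"
Token 2: literal('Y'). Output: "JY"
Token 3: literal('E'). Output: "JYE"
Token 4: backref(off=1, len=4). Buffer before: "JYE" (len 3)
  byte 1: read out[2]='E', append. Buffer now: "JYEE"
  byte 2: read out[3]='E', append. Buffer now: "JYEEE"
  byte 3: read out[4]='E', append. Buffer now: "JYEEEE"
  byte 4: read out[5]='E', append. Buffer now: "JYEEEEE"

Answer: EEEE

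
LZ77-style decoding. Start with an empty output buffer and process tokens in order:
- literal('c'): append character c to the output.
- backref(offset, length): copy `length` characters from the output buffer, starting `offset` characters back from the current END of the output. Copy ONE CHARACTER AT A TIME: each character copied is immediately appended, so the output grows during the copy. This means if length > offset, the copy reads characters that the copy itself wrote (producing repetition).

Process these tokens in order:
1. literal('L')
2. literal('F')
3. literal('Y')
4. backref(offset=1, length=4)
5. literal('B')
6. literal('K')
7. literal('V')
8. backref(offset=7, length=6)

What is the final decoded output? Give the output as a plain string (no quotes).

Answer: LFYYYYYBKVYYYYBK

Derivation:
Token 1: literal('L'). Output: "L"
Token 2: literal('F'). Output: "LF"
Token 3: literal('Y'). Output: "LFY"
Token 4: backref(off=1, len=4) (overlapping!). Copied 'YYYY' from pos 2. Output: "LFYYYYY"
Token 5: literal('B'). Output: "LFYYYYYB"
Token 6: literal('K'). Output: "LFYYYYYBK"
Token 7: literal('V'). Output: "LFYYYYYBKV"
Token 8: backref(off=7, len=6). Copied 'YYYYBK' from pos 3. Output: "LFYYYYYBKVYYYYBK"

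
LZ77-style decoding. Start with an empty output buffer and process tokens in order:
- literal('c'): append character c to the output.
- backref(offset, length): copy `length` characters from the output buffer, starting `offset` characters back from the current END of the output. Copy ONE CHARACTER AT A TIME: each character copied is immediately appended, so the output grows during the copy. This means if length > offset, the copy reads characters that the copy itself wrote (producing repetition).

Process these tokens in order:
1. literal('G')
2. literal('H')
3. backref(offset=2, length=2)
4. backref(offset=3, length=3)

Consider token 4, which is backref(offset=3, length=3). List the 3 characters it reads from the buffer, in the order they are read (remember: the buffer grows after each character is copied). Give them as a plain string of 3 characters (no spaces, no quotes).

Answer: HGH

Derivation:
Token 1: literal('G'). Output: "G"
Token 2: literal('H'). Output: "GH"
Token 3: backref(off=2, len=2). Copied 'GH' from pos 0. Output: "GHGH"
Token 4: backref(off=3, len=3). Buffer before: "GHGH" (len 4)
  byte 1: read out[1]='H', append. Buffer now: "GHGHH"
  byte 2: read out[2]='G', append. Buffer now: "GHGHHG"
  byte 3: read out[3]='H', append. Buffer now: "GHGHHGH"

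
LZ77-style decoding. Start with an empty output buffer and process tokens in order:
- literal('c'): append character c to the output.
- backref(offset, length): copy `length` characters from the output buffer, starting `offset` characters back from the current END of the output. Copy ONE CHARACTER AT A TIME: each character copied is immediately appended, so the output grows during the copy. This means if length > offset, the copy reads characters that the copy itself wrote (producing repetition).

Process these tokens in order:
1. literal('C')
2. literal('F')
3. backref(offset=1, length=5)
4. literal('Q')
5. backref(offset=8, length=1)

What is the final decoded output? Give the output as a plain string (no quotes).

Answer: CFFFFFFQC

Derivation:
Token 1: literal('C'). Output: "C"
Token 2: literal('F'). Output: "CF"
Token 3: backref(off=1, len=5) (overlapping!). Copied 'FFFFF' from pos 1. Output: "CFFFFFF"
Token 4: literal('Q'). Output: "CFFFFFFQ"
Token 5: backref(off=8, len=1). Copied 'C' from pos 0. Output: "CFFFFFFQC"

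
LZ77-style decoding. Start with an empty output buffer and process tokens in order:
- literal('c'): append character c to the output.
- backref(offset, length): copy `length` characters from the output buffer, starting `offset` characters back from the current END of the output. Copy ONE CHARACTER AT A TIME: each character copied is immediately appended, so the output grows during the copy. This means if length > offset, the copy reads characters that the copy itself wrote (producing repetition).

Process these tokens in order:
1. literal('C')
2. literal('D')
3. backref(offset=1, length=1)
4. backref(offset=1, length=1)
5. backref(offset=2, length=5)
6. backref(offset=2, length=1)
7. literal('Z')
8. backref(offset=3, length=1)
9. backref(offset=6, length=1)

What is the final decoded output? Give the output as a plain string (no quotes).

Token 1: literal('C'). Output: "C"
Token 2: literal('D'). Output: "CD"
Token 3: backref(off=1, len=1). Copied 'D' from pos 1. Output: "CDD"
Token 4: backref(off=1, len=1). Copied 'D' from pos 2. Output: "CDDD"
Token 5: backref(off=2, len=5) (overlapping!). Copied 'DDDDD' from pos 2. Output: "CDDDDDDDD"
Token 6: backref(off=2, len=1). Copied 'D' from pos 7. Output: "CDDDDDDDDD"
Token 7: literal('Z'). Output: "CDDDDDDDDDZ"
Token 8: backref(off=3, len=1). Copied 'D' from pos 8. Output: "CDDDDDDDDDZD"
Token 9: backref(off=6, len=1). Copied 'D' from pos 6. Output: "CDDDDDDDDDZDD"

Answer: CDDDDDDDDDZDD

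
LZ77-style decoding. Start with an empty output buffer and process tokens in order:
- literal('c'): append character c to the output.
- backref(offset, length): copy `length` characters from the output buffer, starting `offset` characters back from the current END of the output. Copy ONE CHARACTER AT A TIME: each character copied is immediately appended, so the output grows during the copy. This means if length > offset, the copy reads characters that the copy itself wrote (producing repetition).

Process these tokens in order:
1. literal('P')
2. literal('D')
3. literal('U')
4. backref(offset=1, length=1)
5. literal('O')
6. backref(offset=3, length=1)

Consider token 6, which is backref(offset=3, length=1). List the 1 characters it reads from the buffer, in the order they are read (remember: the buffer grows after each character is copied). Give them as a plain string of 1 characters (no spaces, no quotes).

Token 1: literal('P'). Output: "P"
Token 2: literal('D'). Output: "PD"
Token 3: literal('U'). Output: "PDU"
Token 4: backref(off=1, len=1). Copied 'U' from pos 2. Output: "PDUU"
Token 5: literal('O'). Output: "PDUUO"
Token 6: backref(off=3, len=1). Buffer before: "PDUUO" (len 5)
  byte 1: read out[2]='U', append. Buffer now: "PDUUOU"

Answer: U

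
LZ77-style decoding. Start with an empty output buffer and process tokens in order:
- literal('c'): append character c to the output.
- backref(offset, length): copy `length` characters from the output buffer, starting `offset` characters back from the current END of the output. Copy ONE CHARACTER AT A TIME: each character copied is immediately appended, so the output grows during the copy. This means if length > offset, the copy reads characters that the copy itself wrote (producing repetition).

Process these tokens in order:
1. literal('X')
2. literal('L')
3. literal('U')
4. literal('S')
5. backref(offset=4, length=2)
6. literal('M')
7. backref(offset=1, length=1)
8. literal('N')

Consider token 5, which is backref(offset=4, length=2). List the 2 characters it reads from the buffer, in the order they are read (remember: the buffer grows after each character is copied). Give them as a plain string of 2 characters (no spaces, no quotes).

Token 1: literal('X'). Output: "X"
Token 2: literal('L'). Output: "XL"
Token 3: literal('U'). Output: "XLU"
Token 4: literal('S'). Output: "XLUS"
Token 5: backref(off=4, len=2). Buffer before: "XLUS" (len 4)
  byte 1: read out[0]='X', append. Buffer now: "XLUSX"
  byte 2: read out[1]='L', append. Buffer now: "XLUSXL"

Answer: XL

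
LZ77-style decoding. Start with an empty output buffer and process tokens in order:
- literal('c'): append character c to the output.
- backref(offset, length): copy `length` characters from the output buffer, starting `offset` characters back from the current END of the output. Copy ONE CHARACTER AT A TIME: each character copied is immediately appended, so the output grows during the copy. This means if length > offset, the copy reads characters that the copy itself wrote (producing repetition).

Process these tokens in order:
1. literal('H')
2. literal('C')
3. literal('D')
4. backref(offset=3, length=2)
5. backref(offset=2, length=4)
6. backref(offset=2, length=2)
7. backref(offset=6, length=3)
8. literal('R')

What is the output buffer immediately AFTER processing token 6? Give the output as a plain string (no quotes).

Answer: HCDHCHCHCHC

Derivation:
Token 1: literal('H'). Output: "H"
Token 2: literal('C'). Output: "HC"
Token 3: literal('D'). Output: "HCD"
Token 4: backref(off=3, len=2). Copied 'HC' from pos 0. Output: "HCDHC"
Token 5: backref(off=2, len=4) (overlapping!). Copied 'HCHC' from pos 3. Output: "HCDHCHCHC"
Token 6: backref(off=2, len=2). Copied 'HC' from pos 7. Output: "HCDHCHCHCHC"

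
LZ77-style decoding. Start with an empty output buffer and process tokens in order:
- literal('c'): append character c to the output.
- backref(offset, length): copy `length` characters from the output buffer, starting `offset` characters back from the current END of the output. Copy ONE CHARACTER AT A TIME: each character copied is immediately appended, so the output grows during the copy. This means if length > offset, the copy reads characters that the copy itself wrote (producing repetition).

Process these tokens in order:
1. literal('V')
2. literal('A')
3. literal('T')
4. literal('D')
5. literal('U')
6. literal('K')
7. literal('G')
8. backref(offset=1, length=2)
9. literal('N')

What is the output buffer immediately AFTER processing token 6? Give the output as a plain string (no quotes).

Token 1: literal('V'). Output: "V"
Token 2: literal('A'). Output: "VA"
Token 3: literal('T'). Output: "VAT"
Token 4: literal('D'). Output: "VATD"
Token 5: literal('U'). Output: "VATDU"
Token 6: literal('K'). Output: "VATDUK"

Answer: VATDUK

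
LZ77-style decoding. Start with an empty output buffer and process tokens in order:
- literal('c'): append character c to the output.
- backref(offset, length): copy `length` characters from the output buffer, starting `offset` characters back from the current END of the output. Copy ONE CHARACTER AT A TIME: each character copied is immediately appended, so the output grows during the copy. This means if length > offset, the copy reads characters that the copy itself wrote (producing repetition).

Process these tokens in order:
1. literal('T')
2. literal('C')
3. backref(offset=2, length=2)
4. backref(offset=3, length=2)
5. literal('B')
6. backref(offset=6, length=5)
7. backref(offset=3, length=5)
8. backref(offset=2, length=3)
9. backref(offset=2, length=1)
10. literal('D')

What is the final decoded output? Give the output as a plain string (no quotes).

Token 1: literal('T'). Output: "T"
Token 2: literal('C'). Output: "TC"
Token 3: backref(off=2, len=2). Copied 'TC' from pos 0. Output: "TCTC"
Token 4: backref(off=3, len=2). Copied 'CT' from pos 1. Output: "TCTCCT"
Token 5: literal('B'). Output: "TCTCCTB"
Token 6: backref(off=6, len=5). Copied 'CTCCT' from pos 1. Output: "TCTCCTBCTCCT"
Token 7: backref(off=3, len=5) (overlapping!). Copied 'CCTCC' from pos 9. Output: "TCTCCTBCTCCTCCTCC"
Token 8: backref(off=2, len=3) (overlapping!). Copied 'CCC' from pos 15. Output: "TCTCCTBCTCCTCCTCCCCC"
Token 9: backref(off=2, len=1). Copied 'C' from pos 18. Output: "TCTCCTBCTCCTCCTCCCCCC"
Token 10: literal('D'). Output: "TCTCCTBCTCCTCCTCCCCCCD"

Answer: TCTCCTBCTCCTCCTCCCCCCD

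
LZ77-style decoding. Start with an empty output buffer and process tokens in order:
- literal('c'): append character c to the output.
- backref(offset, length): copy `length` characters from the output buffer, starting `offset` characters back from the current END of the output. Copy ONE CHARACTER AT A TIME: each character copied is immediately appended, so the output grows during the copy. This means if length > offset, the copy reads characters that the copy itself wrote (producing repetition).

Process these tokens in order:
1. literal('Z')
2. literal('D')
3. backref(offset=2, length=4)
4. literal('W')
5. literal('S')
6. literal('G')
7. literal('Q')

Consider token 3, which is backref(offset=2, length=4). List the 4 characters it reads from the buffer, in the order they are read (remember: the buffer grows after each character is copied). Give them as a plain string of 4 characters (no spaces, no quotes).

Answer: ZDZD

Derivation:
Token 1: literal('Z'). Output: "Z"
Token 2: literal('D'). Output: "ZD"
Token 3: backref(off=2, len=4). Buffer before: "ZD" (len 2)
  byte 1: read out[0]='Z', append. Buffer now: "ZDZ"
  byte 2: read out[1]='D', append. Buffer now: "ZDZD"
  byte 3: read out[2]='Z', append. Buffer now: "ZDZDZ"
  byte 4: read out[3]='D', append. Buffer now: "ZDZDZD"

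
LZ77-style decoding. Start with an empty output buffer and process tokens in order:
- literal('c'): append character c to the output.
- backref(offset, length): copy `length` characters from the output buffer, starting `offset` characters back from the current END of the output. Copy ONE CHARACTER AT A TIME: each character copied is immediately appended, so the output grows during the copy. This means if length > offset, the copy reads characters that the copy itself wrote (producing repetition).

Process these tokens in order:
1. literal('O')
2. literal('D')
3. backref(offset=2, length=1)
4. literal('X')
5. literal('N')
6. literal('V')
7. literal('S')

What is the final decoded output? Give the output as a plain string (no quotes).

Answer: ODOXNVS

Derivation:
Token 1: literal('O'). Output: "O"
Token 2: literal('D'). Output: "OD"
Token 3: backref(off=2, len=1). Copied 'O' from pos 0. Output: "ODO"
Token 4: literal('X'). Output: "ODOX"
Token 5: literal('N'). Output: "ODOXN"
Token 6: literal('V'). Output: "ODOXNV"
Token 7: literal('S'). Output: "ODOXNVS"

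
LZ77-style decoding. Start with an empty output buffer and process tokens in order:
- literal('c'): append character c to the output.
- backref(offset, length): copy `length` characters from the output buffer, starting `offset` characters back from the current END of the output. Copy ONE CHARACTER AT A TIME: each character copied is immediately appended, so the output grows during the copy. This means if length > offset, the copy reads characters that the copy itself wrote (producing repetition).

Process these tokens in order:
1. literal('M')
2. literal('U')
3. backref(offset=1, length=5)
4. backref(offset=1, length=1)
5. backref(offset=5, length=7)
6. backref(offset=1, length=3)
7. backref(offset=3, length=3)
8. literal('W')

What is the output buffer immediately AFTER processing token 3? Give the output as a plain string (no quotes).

Answer: MUUUUUU

Derivation:
Token 1: literal('M'). Output: "M"
Token 2: literal('U'). Output: "MU"
Token 3: backref(off=1, len=5) (overlapping!). Copied 'UUUUU' from pos 1. Output: "MUUUUUU"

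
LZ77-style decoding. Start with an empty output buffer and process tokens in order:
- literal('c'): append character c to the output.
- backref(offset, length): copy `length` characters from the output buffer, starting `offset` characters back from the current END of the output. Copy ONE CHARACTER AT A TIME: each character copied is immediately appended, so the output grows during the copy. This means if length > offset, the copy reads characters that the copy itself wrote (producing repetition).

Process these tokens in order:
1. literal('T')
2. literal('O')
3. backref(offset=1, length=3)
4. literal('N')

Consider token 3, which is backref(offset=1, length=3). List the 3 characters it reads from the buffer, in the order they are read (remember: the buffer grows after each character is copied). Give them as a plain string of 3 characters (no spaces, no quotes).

Answer: OOO

Derivation:
Token 1: literal('T'). Output: "T"
Token 2: literal('O'). Output: "TO"
Token 3: backref(off=1, len=3). Buffer before: "TO" (len 2)
  byte 1: read out[1]='O', append. Buffer now: "TOO"
  byte 2: read out[2]='O', append. Buffer now: "TOOO"
  byte 3: read out[3]='O', append. Buffer now: "TOOOO"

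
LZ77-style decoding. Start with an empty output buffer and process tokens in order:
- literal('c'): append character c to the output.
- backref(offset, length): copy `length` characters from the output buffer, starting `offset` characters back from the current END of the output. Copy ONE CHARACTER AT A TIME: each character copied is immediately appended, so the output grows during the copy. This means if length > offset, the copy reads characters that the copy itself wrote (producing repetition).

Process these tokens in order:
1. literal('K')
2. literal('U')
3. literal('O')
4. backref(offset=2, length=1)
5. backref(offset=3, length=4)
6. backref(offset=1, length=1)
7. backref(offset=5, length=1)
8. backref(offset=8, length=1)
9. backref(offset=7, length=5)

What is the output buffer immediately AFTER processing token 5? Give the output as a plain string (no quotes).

Answer: KUOUUOUU

Derivation:
Token 1: literal('K'). Output: "K"
Token 2: literal('U'). Output: "KU"
Token 3: literal('O'). Output: "KUO"
Token 4: backref(off=2, len=1). Copied 'U' from pos 1. Output: "KUOU"
Token 5: backref(off=3, len=4) (overlapping!). Copied 'UOUU' from pos 1. Output: "KUOUUOUU"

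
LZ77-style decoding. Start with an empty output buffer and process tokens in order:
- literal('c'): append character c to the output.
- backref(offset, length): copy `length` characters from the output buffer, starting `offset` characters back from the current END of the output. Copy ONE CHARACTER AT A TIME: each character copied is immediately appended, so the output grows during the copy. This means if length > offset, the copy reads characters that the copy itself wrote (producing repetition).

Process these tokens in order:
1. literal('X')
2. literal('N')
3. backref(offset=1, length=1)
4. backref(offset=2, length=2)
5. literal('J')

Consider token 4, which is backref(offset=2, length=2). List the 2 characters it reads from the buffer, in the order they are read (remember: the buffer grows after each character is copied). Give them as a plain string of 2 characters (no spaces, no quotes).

Token 1: literal('X'). Output: "X"
Token 2: literal('N'). Output: "XN"
Token 3: backref(off=1, len=1). Copied 'N' from pos 1. Output: "XNN"
Token 4: backref(off=2, len=2). Buffer before: "XNN" (len 3)
  byte 1: read out[1]='N', append. Buffer now: "XNNN"
  byte 2: read out[2]='N', append. Buffer now: "XNNNN"

Answer: NN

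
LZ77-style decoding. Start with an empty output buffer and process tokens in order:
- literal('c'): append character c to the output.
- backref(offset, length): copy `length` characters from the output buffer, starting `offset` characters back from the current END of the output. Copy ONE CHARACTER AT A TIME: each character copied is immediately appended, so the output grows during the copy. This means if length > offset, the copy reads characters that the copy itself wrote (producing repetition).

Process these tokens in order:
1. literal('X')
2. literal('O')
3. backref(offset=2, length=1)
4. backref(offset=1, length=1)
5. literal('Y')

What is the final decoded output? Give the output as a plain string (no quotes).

Token 1: literal('X'). Output: "X"
Token 2: literal('O'). Output: "XO"
Token 3: backref(off=2, len=1). Copied 'X' from pos 0. Output: "XOX"
Token 4: backref(off=1, len=1). Copied 'X' from pos 2. Output: "XOXX"
Token 5: literal('Y'). Output: "XOXXY"

Answer: XOXXY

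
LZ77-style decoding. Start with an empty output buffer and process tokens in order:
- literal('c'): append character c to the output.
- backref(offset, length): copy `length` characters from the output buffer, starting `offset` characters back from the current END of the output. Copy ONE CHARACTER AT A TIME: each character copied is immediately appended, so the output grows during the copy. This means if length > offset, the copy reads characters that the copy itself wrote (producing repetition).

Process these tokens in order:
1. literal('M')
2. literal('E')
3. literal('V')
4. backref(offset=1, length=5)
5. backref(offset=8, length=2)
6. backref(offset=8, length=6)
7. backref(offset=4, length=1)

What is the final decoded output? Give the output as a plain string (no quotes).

Answer: MEVVVVVVMEVVVVVVV

Derivation:
Token 1: literal('M'). Output: "M"
Token 2: literal('E'). Output: "ME"
Token 3: literal('V'). Output: "MEV"
Token 4: backref(off=1, len=5) (overlapping!). Copied 'VVVVV' from pos 2. Output: "MEVVVVVV"
Token 5: backref(off=8, len=2). Copied 'ME' from pos 0. Output: "MEVVVVVVME"
Token 6: backref(off=8, len=6). Copied 'VVVVVV' from pos 2. Output: "MEVVVVVVMEVVVVVV"
Token 7: backref(off=4, len=1). Copied 'V' from pos 12. Output: "MEVVVVVVMEVVVVVVV"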